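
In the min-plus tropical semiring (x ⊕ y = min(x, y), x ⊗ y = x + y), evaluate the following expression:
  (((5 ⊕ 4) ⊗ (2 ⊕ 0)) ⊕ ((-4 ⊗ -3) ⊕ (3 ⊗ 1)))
(((5 ⊕ 4) ⊗ (2 ⊕ 0)) ⊕ ((-4 ⊗ -3) ⊕ (3 ⊗ 1))) = -7

Expand innermost to outermost. Recall ⊕ takes the minimum of its arguments and ⊗ takes their sum. Working out the expression (((5 ⊕ 4) ⊗ (2 ⊕ 0)) ⊕ ((-4 ⊗ -3) ⊕ (3 ⊗ 1))) gives -7.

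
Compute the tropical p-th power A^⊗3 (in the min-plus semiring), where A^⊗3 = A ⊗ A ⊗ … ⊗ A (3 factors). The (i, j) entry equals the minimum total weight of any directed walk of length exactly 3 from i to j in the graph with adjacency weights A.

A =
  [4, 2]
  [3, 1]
A^⊗3 =
  [6, 4]
  [5, 3]

Each entry (A^⊗3)_ij equals the minimum over all length-3 walks i = v_0 → v_1 → … → v_3 = j of Σ_t A[v_t][v_{t+1}]. For example, for (i, j) = (0, 1) we minimise over 4 possible intermediate vertex sequences; the minimum is 4, attained along the walk 0 → 1 → 1 → 1.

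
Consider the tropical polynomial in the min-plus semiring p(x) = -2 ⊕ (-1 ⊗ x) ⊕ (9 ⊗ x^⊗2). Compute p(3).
p(3) = -2

A tropical monomial a ⊗ x^⊗i evaluates to a + i · x. Evaluating each term at x = 3:
  Term 0 contributes -2 + 0 · 3 = -2
  Term 1 contributes -1 + 1 · 3 = 2
  Term 2 contributes 9 + 2 · 3 = 15
p(3) = ⊕ of these = min[-2, 2, 15] = -2.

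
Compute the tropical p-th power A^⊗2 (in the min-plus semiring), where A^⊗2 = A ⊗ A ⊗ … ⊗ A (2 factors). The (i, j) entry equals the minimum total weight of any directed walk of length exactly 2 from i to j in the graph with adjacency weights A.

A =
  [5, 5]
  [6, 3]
A^⊗2 =
  [10, 8]
  [9, 6]

Each entry (A^⊗2)_ij equals the minimum over all length-2 walks i = v_0 → v_1 → … → v_2 = j of Σ_t A[v_t][v_{t+1}]. For example, for (i, j) = (0, 1) we minimise over 2 possible intermediate vertex sequences; the minimum is 8, attained along the walk 0 → 1 → 1.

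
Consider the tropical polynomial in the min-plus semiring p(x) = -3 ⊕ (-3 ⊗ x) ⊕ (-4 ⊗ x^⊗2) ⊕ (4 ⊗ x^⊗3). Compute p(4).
p(4) = -3

A tropical monomial a ⊗ x^⊗i evaluates to a + i · x. Evaluating each term at x = 4:
  Term 0 contributes -3 + 0 · 4 = -3
  Term 1 contributes -3 + 1 · 4 = 1
  Term 2 contributes -4 + 2 · 4 = 4
  Term 3 contributes 4 + 3 · 4 = 16
p(4) = ⊕ of these = min[-3, 1, 4, 16] = -3.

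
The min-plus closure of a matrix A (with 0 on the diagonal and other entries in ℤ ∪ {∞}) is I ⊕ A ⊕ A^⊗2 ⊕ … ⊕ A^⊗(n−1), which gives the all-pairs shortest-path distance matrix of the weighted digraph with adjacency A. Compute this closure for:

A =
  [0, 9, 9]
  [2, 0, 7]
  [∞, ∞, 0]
Closure =
  [0, 9, 9]
  [2, 0, 7]
  [∞, ∞, 0]

This is the Floyd-Warshall all-pairs shortest-path computation. For each intermediate vertex k = 0, 1, …, 2, update dist[i][j] ← min(dist[i][j], dist[i][k] + dist[k][j]). The final matrix gives, for each (i, j), the minimum total weight of any directed path from i to j (possibly empty when i = j).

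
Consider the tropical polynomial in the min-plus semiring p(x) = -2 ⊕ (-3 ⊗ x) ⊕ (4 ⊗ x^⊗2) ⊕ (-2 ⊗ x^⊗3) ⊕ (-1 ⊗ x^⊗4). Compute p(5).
p(5) = -2

A tropical monomial a ⊗ x^⊗i evaluates to a + i · x. Evaluating each term at x = 5:
  Term 0 contributes -2 + 0 · 5 = -2
  Term 1 contributes -3 + 1 · 5 = 2
  Term 2 contributes 4 + 2 · 5 = 14
  Term 3 contributes -2 + 3 · 5 = 13
  Term 4 contributes -1 + 4 · 5 = 19
p(5) = ⊕ of these = min[-2, 2, 14, 13, 19] = -2.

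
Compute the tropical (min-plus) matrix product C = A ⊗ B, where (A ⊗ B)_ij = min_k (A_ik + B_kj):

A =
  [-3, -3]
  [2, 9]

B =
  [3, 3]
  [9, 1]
A ⊗ B =
  [0, -2]
  [5, 5]

Apply the min-plus product entry-by-entry:
  C[0][0] = min over k of (A[0][0] + B[0][0] = -3 + 3 = 0, A[0][1] + B[1][0] = -3 + 9 = 6) = 0 (attained at k = 0)
  C[0][1] = min over k of (A[0][0] + B[0][1] = -3 + 3 = 0, A[0][1] + B[1][1] = -3 + 1 = -2) = -2 (attained at k = 1)
  C[1][0] = min over k of (A[1][0] + B[0][0] = 2 + 3 = 5, A[1][1] + B[1][0] = 9 + 9 = 18) = 5 (attained at k = 0)
  C[1][1] = min over k of (A[1][0] + B[0][1] = 2 + 3 = 5, A[1][1] + B[1][1] = 9 + 1 = 10) = 5 (attained at k = 0)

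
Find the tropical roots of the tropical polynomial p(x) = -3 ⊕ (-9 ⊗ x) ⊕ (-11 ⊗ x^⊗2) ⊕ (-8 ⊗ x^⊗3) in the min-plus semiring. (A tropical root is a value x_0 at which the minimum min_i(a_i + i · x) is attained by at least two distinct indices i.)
Roots: {-3, 2, 6}

Each tropical root is a break point of the lower envelope of the lines y = a_i + i · x (there are 4 lines, with slopes 0, 1, ..., 3). Only the lines that attain the minimum somewhere contribute to roots; other lines are dominated. Here the surviving (envelope) indices are i = 3, i = 2, i = 1, i = 0.
Intersections between consecutive envelope lines give the roots: for adjacent envelope indices i < j the intersection is x = (a_i − a_j) / (j − i). Reading off the sorted break points: {-3, 2, 6}.
Verification: at each break x_0, at least two indices attain the minimum of min_i(a_i + i · x_0).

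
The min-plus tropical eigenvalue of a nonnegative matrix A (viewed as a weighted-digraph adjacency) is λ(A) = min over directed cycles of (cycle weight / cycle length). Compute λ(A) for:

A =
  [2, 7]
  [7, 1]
λ(A) = 1

Enumerate directed cycles and compute their means (weight / length). Sample:
  cycle 0 → 0: weight = 2, length = 1, mean = 2/1 ≈ 2.000
  cycle 1 → 1: weight = 1, length = 1, mean = 1/1 ≈ 1.000
  cycle 0 → 1 → 0: weight = 14, length = 2, mean = 14/2 ≈ 7.000
  cycle 1 → 0 → 1: weight = 14, length = 2, mean = 14/2 ≈ 7.000
Minimum mean = 1.000, attained e.g. along the cycle 1 → 1 with weight 1 and length 1. So λ(A) = 1/1 = 1.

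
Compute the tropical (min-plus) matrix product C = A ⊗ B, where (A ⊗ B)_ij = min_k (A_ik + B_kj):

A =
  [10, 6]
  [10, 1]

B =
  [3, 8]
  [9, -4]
A ⊗ B =
  [13, 2]
  [10, -3]

Apply the min-plus product entry-by-entry:
  C[0][0] = min over k of (A[0][0] + B[0][0] = 10 + 3 = 13, A[0][1] + B[1][0] = 6 + 9 = 15) = 13 (attained at k = 0)
  C[0][1] = min over k of (A[0][0] + B[0][1] = 10 + 8 = 18, A[0][1] + B[1][1] = 6 + -4 = 2) = 2 (attained at k = 1)
  C[1][0] = min over k of (A[1][0] + B[0][0] = 10 + 3 = 13, A[1][1] + B[1][0] = 1 + 9 = 10) = 10 (attained at k = 1)
  C[1][1] = min over k of (A[1][0] + B[0][1] = 10 + 8 = 18, A[1][1] + B[1][1] = 1 + -4 = -3) = -3 (attained at k = 1)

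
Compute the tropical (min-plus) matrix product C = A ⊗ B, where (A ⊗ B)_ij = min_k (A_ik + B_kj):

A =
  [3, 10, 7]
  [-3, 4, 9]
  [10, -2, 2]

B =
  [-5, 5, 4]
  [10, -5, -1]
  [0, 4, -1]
A ⊗ B =
  [-2, 5, 6]
  [-8, -1, 1]
  [2, -7, -3]

Apply the min-plus product entry-by-entry:
  C[0][0] = min over k of (A[0][0] + B[0][0] = 3 + -5 = -2, A[0][1] + B[1][0] = 10 + 10 = 20, A[0][2] + B[2][0] = 7 + 0 = 7) = -2 (attained at k = 0)
  C[0][1] = min over k of (A[0][0] + B[0][1] = 3 + 5 = 8, A[0][1] + B[1][1] = 10 + -5 = 5, A[0][2] + B[2][1] = 7 + 4 = 11) = 5 (attained at k = 1)
  C[0][2] = min over k of (A[0][0] + B[0][2] = 3 + 4 = 7, A[0][1] + B[1][2] = 10 + -1 = 9, A[0][2] + B[2][2] = 7 + -1 = 6) = 6 (attained at k = 2)
  C[1][0] = min over k of (A[1][0] + B[0][0] = -3 + -5 = -8, A[1][1] + B[1][0] = 4 + 10 = 14, A[1][2] + B[2][0] = 9 + 0 = 9) = -8 (attained at k = 0)
  C[1][1] = min over k of (A[1][0] + B[0][1] = -3 + 5 = 2, A[1][1] + B[1][1] = 4 + -5 = -1, A[1][2] + B[2][1] = 9 + 4 = 13) = -1 (attained at k = 1)
  C[1][2] = min over k of (A[1][0] + B[0][2] = -3 + 4 = 1, A[1][1] + B[1][2] = 4 + -1 = 3, A[1][2] + B[2][2] = 9 + -1 = 8) = 1 (attained at k = 0)
  C[2][0] = min over k of (A[2][0] + B[0][0] = 10 + -5 = 5, A[2][1] + B[1][0] = -2 + 10 = 8, A[2][2] + B[2][0] = 2 + 0 = 2) = 2 (attained at k = 2)
  C[2][1] = min over k of (A[2][0] + B[0][1] = 10 + 5 = 15, A[2][1] + B[1][1] = -2 + -5 = -7, A[2][2] + B[2][1] = 2 + 4 = 6) = -7 (attained at k = 1)
  C[2][2] = min over k of (A[2][0] + B[0][2] = 10 + 4 = 14, A[2][1] + B[1][2] = -2 + -1 = -3, A[2][2] + B[2][2] = 2 + -1 = 1) = -3 (attained at k = 1)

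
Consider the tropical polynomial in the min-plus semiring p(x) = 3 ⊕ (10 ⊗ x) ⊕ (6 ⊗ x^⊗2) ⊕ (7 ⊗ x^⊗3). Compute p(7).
p(7) = 3

A tropical monomial a ⊗ x^⊗i evaluates to a + i · x. Evaluating each term at x = 7:
  Term 0 contributes 3 + 0 · 7 = 3
  Term 1 contributes 10 + 1 · 7 = 17
  Term 2 contributes 6 + 2 · 7 = 20
  Term 3 contributes 7 + 3 · 7 = 28
p(7) = ⊕ of these = min[3, 17, 20, 28] = 3.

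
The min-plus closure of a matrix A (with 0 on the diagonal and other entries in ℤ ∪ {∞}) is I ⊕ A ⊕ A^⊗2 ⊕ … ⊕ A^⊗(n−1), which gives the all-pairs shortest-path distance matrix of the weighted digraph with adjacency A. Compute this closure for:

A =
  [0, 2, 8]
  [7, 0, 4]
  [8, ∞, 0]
Closure =
  [0, 2, 6]
  [7, 0, 4]
  [8, 10, 0]

This is the Floyd-Warshall all-pairs shortest-path computation. For each intermediate vertex k = 0, 1, …, 2, update dist[i][j] ← min(dist[i][j], dist[i][k] + dist[k][j]). The final matrix gives, for each (i, j), the minimum total weight of any directed path from i to j (possibly empty when i = j).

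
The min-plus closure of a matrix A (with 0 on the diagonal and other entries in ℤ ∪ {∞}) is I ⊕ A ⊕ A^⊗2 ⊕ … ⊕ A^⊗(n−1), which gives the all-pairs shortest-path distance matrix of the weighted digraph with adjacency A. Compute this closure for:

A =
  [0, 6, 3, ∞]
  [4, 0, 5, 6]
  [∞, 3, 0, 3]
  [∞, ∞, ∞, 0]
Closure =
  [0, 6, 3, 6]
  [4, 0, 5, 6]
  [7, 3, 0, 3]
  [∞, ∞, ∞, 0]

This is the Floyd-Warshall all-pairs shortest-path computation. For each intermediate vertex k = 0, 1, …, 3, update dist[i][j] ← min(dist[i][j], dist[i][k] + dist[k][j]). The final matrix gives, for each (i, j), the minimum total weight of any directed path from i to j (possibly empty when i = j).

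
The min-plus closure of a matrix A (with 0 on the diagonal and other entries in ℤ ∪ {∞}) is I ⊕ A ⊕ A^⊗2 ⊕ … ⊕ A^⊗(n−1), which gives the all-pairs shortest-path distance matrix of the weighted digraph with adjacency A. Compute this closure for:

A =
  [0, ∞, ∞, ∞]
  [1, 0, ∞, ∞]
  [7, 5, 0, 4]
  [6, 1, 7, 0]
Closure =
  [0, ∞, ∞, ∞]
  [1, 0, ∞, ∞]
  [6, 5, 0, 4]
  [2, 1, 7, 0]

This is the Floyd-Warshall all-pairs shortest-path computation. For each intermediate vertex k = 0, 1, …, 3, update dist[i][j] ← min(dist[i][j], dist[i][k] + dist[k][j]). The final matrix gives, for each (i, j), the minimum total weight of any directed path from i to j (possibly empty when i = j).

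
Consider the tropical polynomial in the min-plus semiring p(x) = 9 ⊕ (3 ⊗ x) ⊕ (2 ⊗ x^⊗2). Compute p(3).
p(3) = 6

A tropical monomial a ⊗ x^⊗i evaluates to a + i · x. Evaluating each term at x = 3:
  Term 0 contributes 9 + 0 · 3 = 9
  Term 1 contributes 3 + 1 · 3 = 6
  Term 2 contributes 2 + 2 · 3 = 8
p(3) = ⊕ of these = min[9, 6, 8] = 6.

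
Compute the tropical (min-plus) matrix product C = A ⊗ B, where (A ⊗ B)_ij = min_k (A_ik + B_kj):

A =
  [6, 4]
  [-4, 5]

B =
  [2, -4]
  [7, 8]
A ⊗ B =
  [8, 2]
  [-2, -8]

Apply the min-plus product entry-by-entry:
  C[0][0] = min over k of (A[0][0] + B[0][0] = 6 + 2 = 8, A[0][1] + B[1][0] = 4 + 7 = 11) = 8 (attained at k = 0)
  C[0][1] = min over k of (A[0][0] + B[0][1] = 6 + -4 = 2, A[0][1] + B[1][1] = 4 + 8 = 12) = 2 (attained at k = 0)
  C[1][0] = min over k of (A[1][0] + B[0][0] = -4 + 2 = -2, A[1][1] + B[1][0] = 5 + 7 = 12) = -2 (attained at k = 0)
  C[1][1] = min over k of (A[1][0] + B[0][1] = -4 + -4 = -8, A[1][1] + B[1][1] = 5 + 8 = 13) = -8 (attained at k = 0)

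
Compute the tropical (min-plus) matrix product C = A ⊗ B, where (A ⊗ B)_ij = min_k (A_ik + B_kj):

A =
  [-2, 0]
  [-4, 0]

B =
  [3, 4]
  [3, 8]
A ⊗ B =
  [1, 2]
  [-1, 0]

Apply the min-plus product entry-by-entry:
  C[0][0] = min over k of (A[0][0] + B[0][0] = -2 + 3 = 1, A[0][1] + B[1][0] = 0 + 3 = 3) = 1 (attained at k = 0)
  C[0][1] = min over k of (A[0][0] + B[0][1] = -2 + 4 = 2, A[0][1] + B[1][1] = 0 + 8 = 8) = 2 (attained at k = 0)
  C[1][0] = min over k of (A[1][0] + B[0][0] = -4 + 3 = -1, A[1][1] + B[1][0] = 0 + 3 = 3) = -1 (attained at k = 0)
  C[1][1] = min over k of (A[1][0] + B[0][1] = -4 + 4 = 0, A[1][1] + B[1][1] = 0 + 8 = 8) = 0 (attained at k = 0)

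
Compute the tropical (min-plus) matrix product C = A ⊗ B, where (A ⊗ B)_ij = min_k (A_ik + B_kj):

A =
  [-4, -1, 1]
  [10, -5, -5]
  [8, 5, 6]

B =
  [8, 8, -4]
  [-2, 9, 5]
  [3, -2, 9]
A ⊗ B =
  [-3, -1, -8]
  [-7, -7, 0]
  [3, 4, 4]

Apply the min-plus product entry-by-entry:
  C[0][0] = min over k of (A[0][0] + B[0][0] = -4 + 8 = 4, A[0][1] + B[1][0] = -1 + -2 = -3, A[0][2] + B[2][0] = 1 + 3 = 4) = -3 (attained at k = 1)
  C[0][1] = min over k of (A[0][0] + B[0][1] = -4 + 8 = 4, A[0][1] + B[1][1] = -1 + 9 = 8, A[0][2] + B[2][1] = 1 + -2 = -1) = -1 (attained at k = 2)
  C[0][2] = min over k of (A[0][0] + B[0][2] = -4 + -4 = -8, A[0][1] + B[1][2] = -1 + 5 = 4, A[0][2] + B[2][2] = 1 + 9 = 10) = -8 (attained at k = 0)
  C[1][0] = min over k of (A[1][0] + B[0][0] = 10 + 8 = 18, A[1][1] + B[1][0] = -5 + -2 = -7, A[1][2] + B[2][0] = -5 + 3 = -2) = -7 (attained at k = 1)
  C[1][1] = min over k of (A[1][0] + B[0][1] = 10 + 8 = 18, A[1][1] + B[1][1] = -5 + 9 = 4, A[1][2] + B[2][1] = -5 + -2 = -7) = -7 (attained at k = 2)
  C[1][2] = min over k of (A[1][0] + B[0][2] = 10 + -4 = 6, A[1][1] + B[1][2] = -5 + 5 = 0, A[1][2] + B[2][2] = -5 + 9 = 4) = 0 (attained at k = 1)
  C[2][0] = min over k of (A[2][0] + B[0][0] = 8 + 8 = 16, A[2][1] + B[1][0] = 5 + -2 = 3, A[2][2] + B[2][0] = 6 + 3 = 9) = 3 (attained at k = 1)
  C[2][1] = min over k of (A[2][0] + B[0][1] = 8 + 8 = 16, A[2][1] + B[1][1] = 5 + 9 = 14, A[2][2] + B[2][1] = 6 + -2 = 4) = 4 (attained at k = 2)
  C[2][2] = min over k of (A[2][0] + B[0][2] = 8 + -4 = 4, A[2][1] + B[1][2] = 5 + 5 = 10, A[2][2] + B[2][2] = 6 + 9 = 15) = 4 (attained at k = 0)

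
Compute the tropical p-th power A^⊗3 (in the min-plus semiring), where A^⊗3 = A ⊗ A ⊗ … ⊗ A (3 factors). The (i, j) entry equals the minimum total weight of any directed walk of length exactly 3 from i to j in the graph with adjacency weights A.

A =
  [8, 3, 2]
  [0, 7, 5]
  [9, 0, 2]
A^⊗3 =
  [2, 4, 5]
  [3, 2, 4]
  [2, 3, 2]

Each entry (A^⊗3)_ij equals the minimum over all length-3 walks i = v_0 → v_1 → … → v_3 = j of Σ_t A[v_t][v_{t+1}]. For example, for (i, j) = (0, 2) we minimise over 9 possible intermediate vertex sequences; the minimum is 5, attained along the walk 0 → 1 → 0 → 2.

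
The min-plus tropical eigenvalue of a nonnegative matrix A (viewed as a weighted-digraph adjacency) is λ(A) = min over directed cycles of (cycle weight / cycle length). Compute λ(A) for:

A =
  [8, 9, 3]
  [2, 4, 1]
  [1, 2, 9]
λ(A) = 3/2

Enumerate directed cycles and compute their means (weight / length). Sample:
  cycle 0 → 0: weight = 8, length = 1, mean = 8/1 ≈ 8.000
  cycle 1 → 1: weight = 4, length = 1, mean = 4/1 ≈ 4.000
  cycle 2 → 2: weight = 9, length = 1, mean = 9/1 ≈ 9.000
  cycle 0 → 1 → 0: weight = 11, length = 2, mean = 11/2 ≈ 5.500
  cycle 0 → 2 → 0: weight = 4, length = 2, mean = 4/2 ≈ 2.000
  cycle 1 → 0 → 1: weight = 11, length = 2, mean = 11/2 ≈ 5.500
Minimum mean = 1.500, attained e.g. along the cycle 1 → 2 → 1 with weight 3 and length 2. So λ(A) = 3/2 = 3/2.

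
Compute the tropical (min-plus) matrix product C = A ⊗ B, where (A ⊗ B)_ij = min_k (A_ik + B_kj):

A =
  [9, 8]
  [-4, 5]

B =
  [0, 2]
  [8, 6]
A ⊗ B =
  [9, 11]
  [-4, -2]

Apply the min-plus product entry-by-entry:
  C[0][0] = min over k of (A[0][0] + B[0][0] = 9 + 0 = 9, A[0][1] + B[1][0] = 8 + 8 = 16) = 9 (attained at k = 0)
  C[0][1] = min over k of (A[0][0] + B[0][1] = 9 + 2 = 11, A[0][1] + B[1][1] = 8 + 6 = 14) = 11 (attained at k = 0)
  C[1][0] = min over k of (A[1][0] + B[0][0] = -4 + 0 = -4, A[1][1] + B[1][0] = 5 + 8 = 13) = -4 (attained at k = 0)
  C[1][1] = min over k of (A[1][0] + B[0][1] = -4 + 2 = -2, A[1][1] + B[1][1] = 5 + 6 = 11) = -2 (attained at k = 0)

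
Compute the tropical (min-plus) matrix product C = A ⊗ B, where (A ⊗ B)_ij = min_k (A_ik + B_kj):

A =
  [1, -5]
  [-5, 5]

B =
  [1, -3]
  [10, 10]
A ⊗ B =
  [2, -2]
  [-4, -8]

Apply the min-plus product entry-by-entry:
  C[0][0] = min over k of (A[0][0] + B[0][0] = 1 + 1 = 2, A[0][1] + B[1][0] = -5 + 10 = 5) = 2 (attained at k = 0)
  C[0][1] = min over k of (A[0][0] + B[0][1] = 1 + -3 = -2, A[0][1] + B[1][1] = -5 + 10 = 5) = -2 (attained at k = 0)
  C[1][0] = min over k of (A[1][0] + B[0][0] = -5 + 1 = -4, A[1][1] + B[1][0] = 5 + 10 = 15) = -4 (attained at k = 0)
  C[1][1] = min over k of (A[1][0] + B[0][1] = -5 + -3 = -8, A[1][1] + B[1][1] = 5 + 10 = 15) = -8 (attained at k = 0)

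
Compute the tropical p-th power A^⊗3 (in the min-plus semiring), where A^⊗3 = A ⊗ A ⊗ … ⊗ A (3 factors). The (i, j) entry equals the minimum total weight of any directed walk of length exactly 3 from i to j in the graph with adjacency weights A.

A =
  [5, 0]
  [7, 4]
A^⊗3 =
  [11, 7]
  [14, 11]

Each entry (A^⊗3)_ij equals the minimum over all length-3 walks i = v_0 → v_1 → … → v_3 = j of Σ_t A[v_t][v_{t+1}]. For example, for (i, j) = (0, 1) we minimise over 4 possible intermediate vertex sequences; the minimum is 7, attained along the walk 0 → 1 → 0 → 1.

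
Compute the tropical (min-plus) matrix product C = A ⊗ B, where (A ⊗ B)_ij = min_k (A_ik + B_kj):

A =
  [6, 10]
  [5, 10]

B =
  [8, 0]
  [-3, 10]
A ⊗ B =
  [7, 6]
  [7, 5]

Apply the min-plus product entry-by-entry:
  C[0][0] = min over k of (A[0][0] + B[0][0] = 6 + 8 = 14, A[0][1] + B[1][0] = 10 + -3 = 7) = 7 (attained at k = 1)
  C[0][1] = min over k of (A[0][0] + B[0][1] = 6 + 0 = 6, A[0][1] + B[1][1] = 10 + 10 = 20) = 6 (attained at k = 0)
  C[1][0] = min over k of (A[1][0] + B[0][0] = 5 + 8 = 13, A[1][1] + B[1][0] = 10 + -3 = 7) = 7 (attained at k = 1)
  C[1][1] = min over k of (A[1][0] + B[0][1] = 5 + 0 = 5, A[1][1] + B[1][1] = 10 + 10 = 20) = 5 (attained at k = 0)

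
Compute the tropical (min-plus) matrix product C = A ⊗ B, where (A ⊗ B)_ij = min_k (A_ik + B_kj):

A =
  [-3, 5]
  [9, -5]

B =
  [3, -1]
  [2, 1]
A ⊗ B =
  [0, -4]
  [-3, -4]

Apply the min-plus product entry-by-entry:
  C[0][0] = min over k of (A[0][0] + B[0][0] = -3 + 3 = 0, A[0][1] + B[1][0] = 5 + 2 = 7) = 0 (attained at k = 0)
  C[0][1] = min over k of (A[0][0] + B[0][1] = -3 + -1 = -4, A[0][1] + B[1][1] = 5 + 1 = 6) = -4 (attained at k = 0)
  C[1][0] = min over k of (A[1][0] + B[0][0] = 9 + 3 = 12, A[1][1] + B[1][0] = -5 + 2 = -3) = -3 (attained at k = 1)
  C[1][1] = min over k of (A[1][0] + B[0][1] = 9 + -1 = 8, A[1][1] + B[1][1] = -5 + 1 = -4) = -4 (attained at k = 1)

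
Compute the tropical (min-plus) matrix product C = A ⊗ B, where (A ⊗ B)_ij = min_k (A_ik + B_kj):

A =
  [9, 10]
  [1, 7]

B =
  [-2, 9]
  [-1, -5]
A ⊗ B =
  [7, 5]
  [-1, 2]

Apply the min-plus product entry-by-entry:
  C[0][0] = min over k of (A[0][0] + B[0][0] = 9 + -2 = 7, A[0][1] + B[1][0] = 10 + -1 = 9) = 7 (attained at k = 0)
  C[0][1] = min over k of (A[0][0] + B[0][1] = 9 + 9 = 18, A[0][1] + B[1][1] = 10 + -5 = 5) = 5 (attained at k = 1)
  C[1][0] = min over k of (A[1][0] + B[0][0] = 1 + -2 = -1, A[1][1] + B[1][0] = 7 + -1 = 6) = -1 (attained at k = 0)
  C[1][1] = min over k of (A[1][0] + B[0][1] = 1 + 9 = 10, A[1][1] + B[1][1] = 7 + -5 = 2) = 2 (attained at k = 1)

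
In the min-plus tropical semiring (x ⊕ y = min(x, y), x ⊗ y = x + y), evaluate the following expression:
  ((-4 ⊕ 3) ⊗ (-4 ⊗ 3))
((-4 ⊕ 3) ⊗ (-4 ⊗ 3)) = -5

Expand innermost to outermost. Recall ⊕ takes the minimum of its arguments and ⊗ takes their sum. Working out the expression ((-4 ⊕ 3) ⊗ (-4 ⊗ 3)) gives -5.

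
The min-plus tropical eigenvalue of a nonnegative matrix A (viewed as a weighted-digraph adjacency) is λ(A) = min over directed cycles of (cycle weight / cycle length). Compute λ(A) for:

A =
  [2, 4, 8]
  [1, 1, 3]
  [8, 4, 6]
λ(A) = 1

Enumerate directed cycles and compute their means (weight / length). Sample:
  cycle 0 → 0: weight = 2, length = 1, mean = 2/1 ≈ 2.000
  cycle 1 → 1: weight = 1, length = 1, mean = 1/1 ≈ 1.000
  cycle 2 → 2: weight = 6, length = 1, mean = 6/1 ≈ 6.000
  cycle 0 → 1 → 0: weight = 5, length = 2, mean = 5/2 ≈ 2.500
  cycle 0 → 2 → 0: weight = 16, length = 2, mean = 16/2 ≈ 8.000
  cycle 1 → 0 → 1: weight = 5, length = 2, mean = 5/2 ≈ 2.500
Minimum mean = 1.000, attained e.g. along the cycle 1 → 1 with weight 1 and length 1. So λ(A) = 1/1 = 1.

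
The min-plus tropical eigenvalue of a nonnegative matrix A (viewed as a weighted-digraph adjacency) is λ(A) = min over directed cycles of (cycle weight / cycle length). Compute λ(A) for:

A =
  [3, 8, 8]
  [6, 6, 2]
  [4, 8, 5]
λ(A) = 3

Enumerate directed cycles and compute their means (weight / length). Sample:
  cycle 0 → 0: weight = 3, length = 1, mean = 3/1 ≈ 3.000
  cycle 1 → 1: weight = 6, length = 1, mean = 6/1 ≈ 6.000
  cycle 2 → 2: weight = 5, length = 1, mean = 5/1 ≈ 5.000
  cycle 0 → 1 → 0: weight = 14, length = 2, mean = 14/2 ≈ 7.000
  cycle 0 → 2 → 0: weight = 12, length = 2, mean = 12/2 ≈ 6.000
  cycle 1 → 0 → 1: weight = 14, length = 2, mean = 14/2 ≈ 7.000
Minimum mean = 3.000, attained e.g. along the cycle 0 → 0 with weight 3 and length 1. So λ(A) = 3/1 = 3.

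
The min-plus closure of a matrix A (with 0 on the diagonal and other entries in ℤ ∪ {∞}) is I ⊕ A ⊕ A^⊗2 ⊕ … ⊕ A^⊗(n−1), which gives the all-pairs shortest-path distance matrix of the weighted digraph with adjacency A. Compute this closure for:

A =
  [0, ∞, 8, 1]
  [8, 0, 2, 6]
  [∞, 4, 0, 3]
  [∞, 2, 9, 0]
Closure =
  [0, 3, 5, 1]
  [8, 0, 2, 5]
  [12, 4, 0, 3]
  [10, 2, 4, 0]

This is the Floyd-Warshall all-pairs shortest-path computation. For each intermediate vertex k = 0, 1, …, 3, update dist[i][j] ← min(dist[i][j], dist[i][k] + dist[k][j]). The final matrix gives, for each (i, j), the minimum total weight of any directed path from i to j (possibly empty when i = j).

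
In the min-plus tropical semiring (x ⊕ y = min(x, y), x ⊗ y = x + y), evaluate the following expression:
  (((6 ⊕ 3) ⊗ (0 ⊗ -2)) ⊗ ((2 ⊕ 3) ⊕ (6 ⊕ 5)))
(((6 ⊕ 3) ⊗ (0 ⊗ -2)) ⊗ ((2 ⊕ 3) ⊕ (6 ⊕ 5))) = 3

Expand innermost to outermost. Recall ⊕ takes the minimum of its arguments and ⊗ takes their sum. Working out the expression (((6 ⊕ 3) ⊗ (0 ⊗ -2)) ⊗ ((2 ⊕ 3) ⊕ (6 ⊕ 5))) gives 3.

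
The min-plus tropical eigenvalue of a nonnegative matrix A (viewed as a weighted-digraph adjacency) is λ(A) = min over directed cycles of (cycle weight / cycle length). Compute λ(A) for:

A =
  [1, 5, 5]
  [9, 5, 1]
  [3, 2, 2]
λ(A) = 1

Enumerate directed cycles and compute their means (weight / length). Sample:
  cycle 0 → 0: weight = 1, length = 1, mean = 1/1 ≈ 1.000
  cycle 1 → 1: weight = 5, length = 1, mean = 5/1 ≈ 5.000
  cycle 2 → 2: weight = 2, length = 1, mean = 2/1 ≈ 2.000
  cycle 0 → 1 → 0: weight = 14, length = 2, mean = 14/2 ≈ 7.000
  cycle 0 → 2 → 0: weight = 8, length = 2, mean = 8/2 ≈ 4.000
  cycle 1 → 0 → 1: weight = 14, length = 2, mean = 14/2 ≈ 7.000
Minimum mean = 1.000, attained e.g. along the cycle 0 → 0 with weight 1 and length 1. So λ(A) = 1/1 = 1.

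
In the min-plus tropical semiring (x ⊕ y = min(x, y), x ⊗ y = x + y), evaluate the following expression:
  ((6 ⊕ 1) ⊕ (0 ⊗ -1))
((6 ⊕ 1) ⊕ (0 ⊗ -1)) = -1

Expand innermost to outermost. Recall ⊕ takes the minimum of its arguments and ⊗ takes their sum. Working out the expression ((6 ⊕ 1) ⊕ (0 ⊗ -1)) gives -1.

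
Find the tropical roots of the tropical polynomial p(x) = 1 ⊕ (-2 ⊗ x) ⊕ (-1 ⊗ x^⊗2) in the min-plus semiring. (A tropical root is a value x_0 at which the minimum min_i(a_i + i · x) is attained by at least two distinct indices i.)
Roots: {-1, 3}

Each tropical root is a break point of the lower envelope of the lines y = a_i + i · x (there are 3 lines, with slopes 0, 1, ..., 2). Only the lines that attain the minimum somewhere contribute to roots; other lines are dominated. Here the surviving (envelope) indices are i = 2, i = 1, i = 0.
Intersections between consecutive envelope lines give the roots: for adjacent envelope indices i < j the intersection is x = (a_i − a_j) / (j − i). Reading off the sorted break points: {-1, 3}.
Verification: at each break x_0, at least two indices attain the minimum of min_i(a_i + i · x_0).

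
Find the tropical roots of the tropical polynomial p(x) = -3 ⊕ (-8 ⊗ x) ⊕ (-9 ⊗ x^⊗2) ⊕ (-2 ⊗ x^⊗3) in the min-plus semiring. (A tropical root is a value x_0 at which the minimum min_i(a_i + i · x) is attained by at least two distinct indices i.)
Roots: {-7, 1, 5}

Each tropical root is a break point of the lower envelope of the lines y = a_i + i · x (there are 4 lines, with slopes 0, 1, ..., 3). Only the lines that attain the minimum somewhere contribute to roots; other lines are dominated. Here the surviving (envelope) indices are i = 3, i = 2, i = 1, i = 0.
Intersections between consecutive envelope lines give the roots: for adjacent envelope indices i < j the intersection is x = (a_i − a_j) / (j − i). Reading off the sorted break points: {-7, 1, 5}.
Verification: at each break x_0, at least two indices attain the minimum of min_i(a_i + i · x_0).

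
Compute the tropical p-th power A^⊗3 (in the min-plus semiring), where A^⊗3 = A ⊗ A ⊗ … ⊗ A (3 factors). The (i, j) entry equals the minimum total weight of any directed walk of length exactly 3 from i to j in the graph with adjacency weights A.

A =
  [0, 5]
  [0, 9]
A^⊗3 =
  [0, 5]
  [0, 5]

Each entry (A^⊗3)_ij equals the minimum over all length-3 walks i = v_0 → v_1 → … → v_3 = j of Σ_t A[v_t][v_{t+1}]. For example, for (i, j) = (0, 1) we minimise over 4 possible intermediate vertex sequences; the minimum is 5, attained along the walk 0 → 0 → 0 → 1.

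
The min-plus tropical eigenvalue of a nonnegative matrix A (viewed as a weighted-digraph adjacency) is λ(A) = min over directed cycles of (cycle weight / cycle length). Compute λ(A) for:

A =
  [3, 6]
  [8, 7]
λ(A) = 3

Enumerate directed cycles and compute their means (weight / length). Sample:
  cycle 0 → 0: weight = 3, length = 1, mean = 3/1 ≈ 3.000
  cycle 1 → 1: weight = 7, length = 1, mean = 7/1 ≈ 7.000
  cycle 0 → 1 → 0: weight = 14, length = 2, mean = 14/2 ≈ 7.000
  cycle 1 → 0 → 1: weight = 14, length = 2, mean = 14/2 ≈ 7.000
Minimum mean = 3.000, attained e.g. along the cycle 0 → 0 with weight 3 and length 1. So λ(A) = 3/1 = 3.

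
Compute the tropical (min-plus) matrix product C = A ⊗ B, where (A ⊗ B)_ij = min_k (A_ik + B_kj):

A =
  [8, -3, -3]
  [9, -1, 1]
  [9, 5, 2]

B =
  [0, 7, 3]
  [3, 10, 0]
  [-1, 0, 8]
A ⊗ B =
  [-4, -3, -3]
  [0, 1, -1]
  [1, 2, 5]

Apply the min-plus product entry-by-entry:
  C[0][0] = min over k of (A[0][0] + B[0][0] = 8 + 0 = 8, A[0][1] + B[1][0] = -3 + 3 = 0, A[0][2] + B[2][0] = -3 + -1 = -4) = -4 (attained at k = 2)
  C[0][1] = min over k of (A[0][0] + B[0][1] = 8 + 7 = 15, A[0][1] + B[1][1] = -3 + 10 = 7, A[0][2] + B[2][1] = -3 + 0 = -3) = -3 (attained at k = 2)
  C[0][2] = min over k of (A[0][0] + B[0][2] = 8 + 3 = 11, A[0][1] + B[1][2] = -3 + 0 = -3, A[0][2] + B[2][2] = -3 + 8 = 5) = -3 (attained at k = 1)
  C[1][0] = min over k of (A[1][0] + B[0][0] = 9 + 0 = 9, A[1][1] + B[1][0] = -1 + 3 = 2, A[1][2] + B[2][0] = 1 + -1 = 0) = 0 (attained at k = 2)
  C[1][1] = min over k of (A[1][0] + B[0][1] = 9 + 7 = 16, A[1][1] + B[1][1] = -1 + 10 = 9, A[1][2] + B[2][1] = 1 + 0 = 1) = 1 (attained at k = 2)
  C[1][2] = min over k of (A[1][0] + B[0][2] = 9 + 3 = 12, A[1][1] + B[1][2] = -1 + 0 = -1, A[1][2] + B[2][2] = 1 + 8 = 9) = -1 (attained at k = 1)
  C[2][0] = min over k of (A[2][0] + B[0][0] = 9 + 0 = 9, A[2][1] + B[1][0] = 5 + 3 = 8, A[2][2] + B[2][0] = 2 + -1 = 1) = 1 (attained at k = 2)
  C[2][1] = min over k of (A[2][0] + B[0][1] = 9 + 7 = 16, A[2][1] + B[1][1] = 5 + 10 = 15, A[2][2] + B[2][1] = 2 + 0 = 2) = 2 (attained at k = 2)
  C[2][2] = min over k of (A[2][0] + B[0][2] = 9 + 3 = 12, A[2][1] + B[1][2] = 5 + 0 = 5, A[2][2] + B[2][2] = 2 + 8 = 10) = 5 (attained at k = 1)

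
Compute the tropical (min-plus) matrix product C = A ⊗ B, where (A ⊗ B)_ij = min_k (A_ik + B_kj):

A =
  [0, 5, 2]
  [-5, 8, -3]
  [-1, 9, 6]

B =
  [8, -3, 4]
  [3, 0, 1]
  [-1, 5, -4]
A ⊗ B =
  [1, -3, -2]
  [-4, -8, -7]
  [5, -4, 2]

Apply the min-plus product entry-by-entry:
  C[0][0] = min over k of (A[0][0] + B[0][0] = 0 + 8 = 8, A[0][1] + B[1][0] = 5 + 3 = 8, A[0][2] + B[2][0] = 2 + -1 = 1) = 1 (attained at k = 2)
  C[0][1] = min over k of (A[0][0] + B[0][1] = 0 + -3 = -3, A[0][1] + B[1][1] = 5 + 0 = 5, A[0][2] + B[2][1] = 2 + 5 = 7) = -3 (attained at k = 0)
  C[0][2] = min over k of (A[0][0] + B[0][2] = 0 + 4 = 4, A[0][1] + B[1][2] = 5 + 1 = 6, A[0][2] + B[2][2] = 2 + -4 = -2) = -2 (attained at k = 2)
  C[1][0] = min over k of (A[1][0] + B[0][0] = -5 + 8 = 3, A[1][1] + B[1][0] = 8 + 3 = 11, A[1][2] + B[2][0] = -3 + -1 = -4) = -4 (attained at k = 2)
  C[1][1] = min over k of (A[1][0] + B[0][1] = -5 + -3 = -8, A[1][1] + B[1][1] = 8 + 0 = 8, A[1][2] + B[2][1] = -3 + 5 = 2) = -8 (attained at k = 0)
  C[1][2] = min over k of (A[1][0] + B[0][2] = -5 + 4 = -1, A[1][1] + B[1][2] = 8 + 1 = 9, A[1][2] + B[2][2] = -3 + -4 = -7) = -7 (attained at k = 2)
  C[2][0] = min over k of (A[2][0] + B[0][0] = -1 + 8 = 7, A[2][1] + B[1][0] = 9 + 3 = 12, A[2][2] + B[2][0] = 6 + -1 = 5) = 5 (attained at k = 2)
  C[2][1] = min over k of (A[2][0] + B[0][1] = -1 + -3 = -4, A[2][1] + B[1][1] = 9 + 0 = 9, A[2][2] + B[2][1] = 6 + 5 = 11) = -4 (attained at k = 0)
  C[2][2] = min over k of (A[2][0] + B[0][2] = -1 + 4 = 3, A[2][1] + B[1][2] = 9 + 1 = 10, A[2][2] + B[2][2] = 6 + -4 = 2) = 2 (attained at k = 2)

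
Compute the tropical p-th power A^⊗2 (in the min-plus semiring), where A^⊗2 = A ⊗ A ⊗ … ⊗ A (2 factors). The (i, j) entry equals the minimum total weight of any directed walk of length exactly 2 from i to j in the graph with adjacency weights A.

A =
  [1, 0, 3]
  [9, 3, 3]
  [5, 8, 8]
A^⊗2 =
  [2, 1, 3]
  [8, 6, 6]
  [6, 5, 8]

Each entry (A^⊗2)_ij equals the minimum over all length-2 walks i = v_0 → v_1 → … → v_2 = j of Σ_t A[v_t][v_{t+1}]. For example, for (i, j) = (0, 2) we minimise over 3 possible intermediate vertex sequences; the minimum is 3, attained along the walk 0 → 1 → 2.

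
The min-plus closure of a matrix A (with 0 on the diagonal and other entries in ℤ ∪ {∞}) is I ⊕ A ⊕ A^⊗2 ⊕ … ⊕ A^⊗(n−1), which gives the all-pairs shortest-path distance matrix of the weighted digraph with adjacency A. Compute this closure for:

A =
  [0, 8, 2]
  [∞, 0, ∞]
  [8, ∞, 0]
Closure =
  [0, 8, 2]
  [∞, 0, ∞]
  [8, 16, 0]

This is the Floyd-Warshall all-pairs shortest-path computation. For each intermediate vertex k = 0, 1, …, 2, update dist[i][j] ← min(dist[i][j], dist[i][k] + dist[k][j]). The final matrix gives, for each (i, j), the minimum total weight of any directed path from i to j (possibly empty when i = j).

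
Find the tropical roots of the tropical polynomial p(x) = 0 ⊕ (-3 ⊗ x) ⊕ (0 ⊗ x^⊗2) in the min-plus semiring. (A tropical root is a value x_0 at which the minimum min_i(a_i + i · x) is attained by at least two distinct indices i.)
Roots: {-3, 3}

Each tropical root is a break point of the lower envelope of the lines y = a_i + i · x (there are 3 lines, with slopes 0, 1, ..., 2). Only the lines that attain the minimum somewhere contribute to roots; other lines are dominated. Here the surviving (envelope) indices are i = 2, i = 1, i = 0.
Intersections between consecutive envelope lines give the roots: for adjacent envelope indices i < j the intersection is x = (a_i − a_j) / (j − i). Reading off the sorted break points: {-3, 3}.
Verification: at each break x_0, at least two indices attain the minimum of min_i(a_i + i · x_0).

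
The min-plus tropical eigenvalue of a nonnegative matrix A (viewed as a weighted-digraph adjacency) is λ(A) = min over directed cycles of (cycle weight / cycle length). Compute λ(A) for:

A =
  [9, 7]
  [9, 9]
λ(A) = 8

Enumerate directed cycles and compute their means (weight / length). Sample:
  cycle 0 → 0: weight = 9, length = 1, mean = 9/1 ≈ 9.000
  cycle 1 → 1: weight = 9, length = 1, mean = 9/1 ≈ 9.000
  cycle 0 → 1 → 0: weight = 16, length = 2, mean = 16/2 ≈ 8.000
  cycle 1 → 0 → 1: weight = 16, length = 2, mean = 16/2 ≈ 8.000
Minimum mean = 8.000, attained e.g. along the cycle 0 → 1 → 0 with weight 16 and length 2. So λ(A) = 16/2 = 8.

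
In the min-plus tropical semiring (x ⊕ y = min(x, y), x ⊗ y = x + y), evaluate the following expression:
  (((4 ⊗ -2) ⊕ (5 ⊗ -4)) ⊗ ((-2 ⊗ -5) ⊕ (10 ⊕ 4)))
(((4 ⊗ -2) ⊕ (5 ⊗ -4)) ⊗ ((-2 ⊗ -5) ⊕ (10 ⊕ 4))) = -6

Expand innermost to outermost. Recall ⊕ takes the minimum of its arguments and ⊗ takes their sum. Working out the expression (((4 ⊗ -2) ⊕ (5 ⊗ -4)) ⊗ ((-2 ⊗ -5) ⊕ (10 ⊕ 4))) gives -6.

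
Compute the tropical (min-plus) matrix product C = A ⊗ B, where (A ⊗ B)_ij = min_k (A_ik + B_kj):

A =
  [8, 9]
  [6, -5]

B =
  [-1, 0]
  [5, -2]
A ⊗ B =
  [7, 7]
  [0, -7]

Apply the min-plus product entry-by-entry:
  C[0][0] = min over k of (A[0][0] + B[0][0] = 8 + -1 = 7, A[0][1] + B[1][0] = 9 + 5 = 14) = 7 (attained at k = 0)
  C[0][1] = min over k of (A[0][0] + B[0][1] = 8 + 0 = 8, A[0][1] + B[1][1] = 9 + -2 = 7) = 7 (attained at k = 1)
  C[1][0] = min over k of (A[1][0] + B[0][0] = 6 + -1 = 5, A[1][1] + B[1][0] = -5 + 5 = 0) = 0 (attained at k = 1)
  C[1][1] = min over k of (A[1][0] + B[0][1] = 6 + 0 = 6, A[1][1] + B[1][1] = -5 + -2 = -7) = -7 (attained at k = 1)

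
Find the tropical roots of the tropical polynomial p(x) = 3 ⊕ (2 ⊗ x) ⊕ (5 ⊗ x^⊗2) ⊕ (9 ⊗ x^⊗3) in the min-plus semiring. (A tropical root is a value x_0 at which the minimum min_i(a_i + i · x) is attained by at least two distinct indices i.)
Roots: {-4, -3, 1}

Each tropical root is a break point of the lower envelope of the lines y = a_i + i · x (there are 4 lines, with slopes 0, 1, ..., 3). Only the lines that attain the minimum somewhere contribute to roots; other lines are dominated. Here the surviving (envelope) indices are i = 3, i = 2, i = 1, i = 0.
Intersections between consecutive envelope lines give the roots: for adjacent envelope indices i < j the intersection is x = (a_i − a_j) / (j − i). Reading off the sorted break points: {-4, -3, 1}.
Verification: at each break x_0, at least two indices attain the minimum of min_i(a_i + i · x_0).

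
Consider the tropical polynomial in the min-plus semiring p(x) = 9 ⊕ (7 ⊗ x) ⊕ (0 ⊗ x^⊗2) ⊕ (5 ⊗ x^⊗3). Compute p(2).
p(2) = 4

A tropical monomial a ⊗ x^⊗i evaluates to a + i · x. Evaluating each term at x = 2:
  Term 0 contributes 9 + 0 · 2 = 9
  Term 1 contributes 7 + 1 · 2 = 9
  Term 2 contributes 0 + 2 · 2 = 4
  Term 3 contributes 5 + 3 · 2 = 11
p(2) = ⊕ of these = min[9, 9, 4, 11] = 4.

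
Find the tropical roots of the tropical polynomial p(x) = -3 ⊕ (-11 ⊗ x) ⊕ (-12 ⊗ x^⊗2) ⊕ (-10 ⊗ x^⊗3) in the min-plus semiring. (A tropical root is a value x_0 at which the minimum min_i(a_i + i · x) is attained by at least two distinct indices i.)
Roots: {-2, 1, 8}

Each tropical root is a break point of the lower envelope of the lines y = a_i + i · x (there are 4 lines, with slopes 0, 1, ..., 3). Only the lines that attain the minimum somewhere contribute to roots; other lines are dominated. Here the surviving (envelope) indices are i = 3, i = 2, i = 1, i = 0.
Intersections between consecutive envelope lines give the roots: for adjacent envelope indices i < j the intersection is x = (a_i − a_j) / (j − i). Reading off the sorted break points: {-2, 1, 8}.
Verification: at each break x_0, at least two indices attain the minimum of min_i(a_i + i · x_0).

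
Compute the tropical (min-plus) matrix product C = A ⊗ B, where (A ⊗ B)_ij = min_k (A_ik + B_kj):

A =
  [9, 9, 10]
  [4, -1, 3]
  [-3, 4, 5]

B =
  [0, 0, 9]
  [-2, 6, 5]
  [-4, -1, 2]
A ⊗ B =
  [6, 9, 12]
  [-3, 2, 4]
  [-3, -3, 6]

Apply the min-plus product entry-by-entry:
  C[0][0] = min over k of (A[0][0] + B[0][0] = 9 + 0 = 9, A[0][1] + B[1][0] = 9 + -2 = 7, A[0][2] + B[2][0] = 10 + -4 = 6) = 6 (attained at k = 2)
  C[0][1] = min over k of (A[0][0] + B[0][1] = 9 + 0 = 9, A[0][1] + B[1][1] = 9 + 6 = 15, A[0][2] + B[2][1] = 10 + -1 = 9) = 9 (attained at k = 0)
  C[0][2] = min over k of (A[0][0] + B[0][2] = 9 + 9 = 18, A[0][1] + B[1][2] = 9 + 5 = 14, A[0][2] + B[2][2] = 10 + 2 = 12) = 12 (attained at k = 2)
  C[1][0] = min over k of (A[1][0] + B[0][0] = 4 + 0 = 4, A[1][1] + B[1][0] = -1 + -2 = -3, A[1][2] + B[2][0] = 3 + -4 = -1) = -3 (attained at k = 1)
  C[1][1] = min over k of (A[1][0] + B[0][1] = 4 + 0 = 4, A[1][1] + B[1][1] = -1 + 6 = 5, A[1][2] + B[2][1] = 3 + -1 = 2) = 2 (attained at k = 2)
  C[1][2] = min over k of (A[1][0] + B[0][2] = 4 + 9 = 13, A[1][1] + B[1][2] = -1 + 5 = 4, A[1][2] + B[2][2] = 3 + 2 = 5) = 4 (attained at k = 1)
  C[2][0] = min over k of (A[2][0] + B[0][0] = -3 + 0 = -3, A[2][1] + B[1][0] = 4 + -2 = 2, A[2][2] + B[2][0] = 5 + -4 = 1) = -3 (attained at k = 0)
  C[2][1] = min over k of (A[2][0] + B[0][1] = -3 + 0 = -3, A[2][1] + B[1][1] = 4 + 6 = 10, A[2][2] + B[2][1] = 5 + -1 = 4) = -3 (attained at k = 0)
  C[2][2] = min over k of (A[2][0] + B[0][2] = -3 + 9 = 6, A[2][1] + B[1][2] = 4 + 5 = 9, A[2][2] + B[2][2] = 5 + 2 = 7) = 6 (attained at k = 0)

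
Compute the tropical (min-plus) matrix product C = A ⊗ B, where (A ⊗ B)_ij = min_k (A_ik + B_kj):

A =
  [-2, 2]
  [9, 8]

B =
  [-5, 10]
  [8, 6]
A ⊗ B =
  [-7, 8]
  [4, 14]

Apply the min-plus product entry-by-entry:
  C[0][0] = min over k of (A[0][0] + B[0][0] = -2 + -5 = -7, A[0][1] + B[1][0] = 2 + 8 = 10) = -7 (attained at k = 0)
  C[0][1] = min over k of (A[0][0] + B[0][1] = -2 + 10 = 8, A[0][1] + B[1][1] = 2 + 6 = 8) = 8 (attained at k = 0)
  C[1][0] = min over k of (A[1][0] + B[0][0] = 9 + -5 = 4, A[1][1] + B[1][0] = 8 + 8 = 16) = 4 (attained at k = 0)
  C[1][1] = min over k of (A[1][0] + B[0][1] = 9 + 10 = 19, A[1][1] + B[1][1] = 8 + 6 = 14) = 14 (attained at k = 1)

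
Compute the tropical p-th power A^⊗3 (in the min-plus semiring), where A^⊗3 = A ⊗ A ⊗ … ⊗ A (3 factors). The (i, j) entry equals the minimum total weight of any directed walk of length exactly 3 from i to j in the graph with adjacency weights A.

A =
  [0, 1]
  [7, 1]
A^⊗3 =
  [0, 1]
  [7, 3]

Each entry (A^⊗3)_ij equals the minimum over all length-3 walks i = v_0 → v_1 → … → v_3 = j of Σ_t A[v_t][v_{t+1}]. For example, for (i, j) = (0, 1) we minimise over 4 possible intermediate vertex sequences; the minimum is 1, attained along the walk 0 → 0 → 0 → 1.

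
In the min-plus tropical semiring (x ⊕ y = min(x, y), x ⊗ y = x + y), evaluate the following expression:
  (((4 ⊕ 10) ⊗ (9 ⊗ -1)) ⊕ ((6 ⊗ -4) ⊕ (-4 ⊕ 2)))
(((4 ⊕ 10) ⊗ (9 ⊗ -1)) ⊕ ((6 ⊗ -4) ⊕ (-4 ⊕ 2))) = -4

Expand innermost to outermost. Recall ⊕ takes the minimum of its arguments and ⊗ takes their sum. Working out the expression (((4 ⊕ 10) ⊗ (9 ⊗ -1)) ⊕ ((6 ⊗ -4) ⊕ (-4 ⊕ 2))) gives -4.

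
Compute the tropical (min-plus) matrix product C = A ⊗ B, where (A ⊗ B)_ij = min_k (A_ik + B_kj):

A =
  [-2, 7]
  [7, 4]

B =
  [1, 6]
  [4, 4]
A ⊗ B =
  [-1, 4]
  [8, 8]

Apply the min-plus product entry-by-entry:
  C[0][0] = min over k of (A[0][0] + B[0][0] = -2 + 1 = -1, A[0][1] + B[1][0] = 7 + 4 = 11) = -1 (attained at k = 0)
  C[0][1] = min over k of (A[0][0] + B[0][1] = -2 + 6 = 4, A[0][1] + B[1][1] = 7 + 4 = 11) = 4 (attained at k = 0)
  C[1][0] = min over k of (A[1][0] + B[0][0] = 7 + 1 = 8, A[1][1] + B[1][0] = 4 + 4 = 8) = 8 (attained at k = 0)
  C[1][1] = min over k of (A[1][0] + B[0][1] = 7 + 6 = 13, A[1][1] + B[1][1] = 4 + 4 = 8) = 8 (attained at k = 1)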